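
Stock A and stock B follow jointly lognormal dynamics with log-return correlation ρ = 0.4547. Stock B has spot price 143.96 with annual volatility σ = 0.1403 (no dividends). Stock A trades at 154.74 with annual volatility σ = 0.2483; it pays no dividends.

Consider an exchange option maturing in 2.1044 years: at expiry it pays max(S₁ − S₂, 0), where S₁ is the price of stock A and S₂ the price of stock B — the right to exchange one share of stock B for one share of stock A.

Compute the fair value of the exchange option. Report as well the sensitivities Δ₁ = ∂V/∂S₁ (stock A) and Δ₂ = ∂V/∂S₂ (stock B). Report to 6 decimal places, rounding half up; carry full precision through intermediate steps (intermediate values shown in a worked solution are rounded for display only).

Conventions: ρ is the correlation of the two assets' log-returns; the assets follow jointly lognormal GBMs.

σ_eff = √(σ₁² + σ₂² − 2ρσ₁σ₂) = √(0.2483² + 0.1403² − 2·0.4547·0.2483·0.1403) = 0.222838
d₁ = (ln(S₁/S₂) + (q₂ − q₁ + σ_eff²/2)T) / (σ_eff√T) = (ln(154.74/143.96) + (0.0 − 0.0 + 0.024828)·2.1044) / 0.323261 = 0.385013
d₂ = d₁ − σ_eff√T = 0.385013 − 0.323261 = 0.061752
N(d₁) = 0.649886,  N(d₂) = 0.524620
V = S₁·e^{−q₁T}·N(d₁) − S₂·e^{−q₂T}·N(d₂) = 100.563371 − 75.524281 = 25.039090
Key observation: r never enters — measured in units of stock B, the claim is a call on S₁/S₂ struck at 1, so only the dividend yields and σ_eff matter.
Δ₁ = e^{−q₁T}·N(d₁) = 0.649886;  Δ₂ = −e^{−q₂T}·N(d₂) = -0.524620

exchange price = 25.039090
Δ1 = 0.649886
Δ2 = -0.524620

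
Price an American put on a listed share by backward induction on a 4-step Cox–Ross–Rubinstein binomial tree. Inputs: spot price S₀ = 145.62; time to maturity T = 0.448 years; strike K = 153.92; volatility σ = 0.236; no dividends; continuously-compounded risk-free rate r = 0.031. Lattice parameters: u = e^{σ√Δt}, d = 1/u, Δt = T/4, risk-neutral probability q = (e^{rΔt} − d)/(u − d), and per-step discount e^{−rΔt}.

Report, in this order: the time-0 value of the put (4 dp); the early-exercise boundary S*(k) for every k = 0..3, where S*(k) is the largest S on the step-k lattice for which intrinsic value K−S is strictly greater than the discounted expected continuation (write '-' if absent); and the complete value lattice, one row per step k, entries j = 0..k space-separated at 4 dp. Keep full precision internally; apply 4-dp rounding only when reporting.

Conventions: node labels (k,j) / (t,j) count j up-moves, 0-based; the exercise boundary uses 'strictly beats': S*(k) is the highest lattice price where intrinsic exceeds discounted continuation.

Δt=0.11200, u=1.08218, d=0.92406, q=0.50226, disc=e^(-rΔt)=0.99653
k=4 terminal: V=max(K-S,0) → 47.7462 29.5776 8.3000 0.0000 0.0000
k=3: j=0 S=114.8996 intr=39.0204 cont=38.4870 V=39.0204[EX]; j=1 S=134.5613 intr=19.3587 cont=18.8252 V=19.3587[EX]; j=2 S=157.5876 intr=0.0000 cont=4.1169 V=4.1169[hold]; j=3 S=184.5541 intr=0.0000 cont=0.0000 V=0.0000[hold]  S*(3)=134.5613
k=2: j=0 S=124.3424 intr=29.5776 cont=29.0441 V=29.5776[EX]; j=1 S=145.6200 intr=8.3000 cont=11.6628 V=11.6628[hold]; j=2 S=170.5386 intr=0.0000 cont=2.0421 V=2.0421[hold]  S*(2)=124.3424
k=1: j=0 S=134.5613 intr=19.3587 cont=20.5084 V=20.5084[hold]; j=1 S=157.5876 intr=0.0000 cont=6.8070 V=6.8070[hold]  S*(1)=-
k=0: j=0 S=145.6200 intr=8.3000 cont=13.5795 V=13.5795[hold]  S*(0)=-

price = 13.5795
boundary = - - 124.3424 134.5613
tree:
13.5795
20.5084 6.8070
29.5776 11.6628 2.0421
39.0204 19.3587 4.1169 0.0000
47.7462 29.5776 8.3000 0.0000 0.0000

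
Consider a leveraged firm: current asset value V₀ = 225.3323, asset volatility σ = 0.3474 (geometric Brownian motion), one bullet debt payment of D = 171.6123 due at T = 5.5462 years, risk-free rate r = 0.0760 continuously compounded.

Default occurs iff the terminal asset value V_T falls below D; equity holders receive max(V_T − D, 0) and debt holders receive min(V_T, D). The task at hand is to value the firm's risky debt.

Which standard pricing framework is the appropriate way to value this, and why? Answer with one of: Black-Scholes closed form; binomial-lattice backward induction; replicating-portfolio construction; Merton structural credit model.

framework: Merton structural credit model

Key observation: the question is about default risk generated by asset-value dynamics against a debt face of 171.6123 — the structural framework prices exactly that.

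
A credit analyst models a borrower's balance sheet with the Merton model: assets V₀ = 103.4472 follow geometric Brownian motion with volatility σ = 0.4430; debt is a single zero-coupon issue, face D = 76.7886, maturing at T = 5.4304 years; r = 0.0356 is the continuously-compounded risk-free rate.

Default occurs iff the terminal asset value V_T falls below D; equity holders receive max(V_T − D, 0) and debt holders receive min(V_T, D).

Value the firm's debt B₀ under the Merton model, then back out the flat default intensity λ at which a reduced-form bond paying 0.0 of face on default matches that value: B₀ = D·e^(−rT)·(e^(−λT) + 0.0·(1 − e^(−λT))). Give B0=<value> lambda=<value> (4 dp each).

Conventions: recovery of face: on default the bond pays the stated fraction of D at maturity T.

Equity is a call on the firm's assets struck at D = 76.7886:
d₁ = [ln(V₀/D) + (r + σ²/2)T] / (σ√T)
   = [ln(103.4472/76.7886) + (0.0356 + 0.5·0.4430²)·5.4304] / (0.4430·√5.4304)
   = [0.298005 + 0.726178] / 1.032333 = 0.992105
d₂ = d₁ − σ√T = 0.992105 − 1.032333 = -0.040227
N(d₁) = 0.839427,  N(d₂) = 0.483956,  e^(−rT) = 0.824216
E₀ = V₀·N(d₁) − D·e^(−rT)·N(d₂)
   = 103.4472·0.839427 − 76.7886·0.824216·0.483956 = 56.206589
B₀ = V₀ − E₀ = 103.4472 − 56.206589 = 47.240611
e^(−λT) = (B₀·e^(rT)/D − 0)/(1 − 0) = (47.2406·1.213274/76.7886 − 0)/1 = 0.74640998
λ = −ln(0.74640998)/5.4304 = 0.053860

B0=47.2406 lambda=0.0539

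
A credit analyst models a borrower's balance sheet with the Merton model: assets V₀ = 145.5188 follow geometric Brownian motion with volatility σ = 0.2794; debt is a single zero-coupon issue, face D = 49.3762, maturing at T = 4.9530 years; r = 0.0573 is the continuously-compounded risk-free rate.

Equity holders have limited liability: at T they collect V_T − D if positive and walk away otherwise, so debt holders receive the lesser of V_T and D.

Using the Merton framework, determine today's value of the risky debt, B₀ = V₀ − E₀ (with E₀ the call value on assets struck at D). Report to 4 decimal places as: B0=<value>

B0=36.9576

Work the structural quantities from V₀ = 145.5188 against face 49.3762:
d₁ = [ln(V₀/D) + (r + σ²/2)T] / (σ√T)
   = [ln(145.5188/49.3762) + (0.0573 + 0.5·0.2794²)·4.9530] / (0.2794·√4.9530)
   = [1.080837 + 0.477133] / 0.621814 = 2.505524
d₂ = d₁ − σ√T = 2.505524 − 0.621814 = 1.883710
N(d₁) = 0.993886,  N(d₂) = 0.970198,  e^(−rT) = 0.752912
E₀ = V₀·N(d₁) − D·e^(−rT)·N(d₂)
   = 145.5188·0.993886 − 49.3762·0.752912·0.970198 = 108.561157
B₀ = V₀ − E₀ = 145.5188 − 108.561157 = 36.957643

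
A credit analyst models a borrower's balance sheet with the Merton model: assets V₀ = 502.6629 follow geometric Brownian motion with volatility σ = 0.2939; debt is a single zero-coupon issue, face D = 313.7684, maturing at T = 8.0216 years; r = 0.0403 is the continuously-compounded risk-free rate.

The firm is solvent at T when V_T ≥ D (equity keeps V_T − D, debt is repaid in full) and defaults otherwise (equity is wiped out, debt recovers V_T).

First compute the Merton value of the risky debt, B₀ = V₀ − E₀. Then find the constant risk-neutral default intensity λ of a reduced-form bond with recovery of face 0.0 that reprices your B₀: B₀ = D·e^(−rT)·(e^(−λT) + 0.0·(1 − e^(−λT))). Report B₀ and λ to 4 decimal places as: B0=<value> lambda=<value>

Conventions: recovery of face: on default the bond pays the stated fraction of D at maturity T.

B0=202.9070 lambda=0.0140

Apply the equity-as-call identities (strike 313.7684, horizon 8.0216 years):
d₁ = [ln(V₀/D) + (r + σ²/2)T] / (σ√T)
   = [ln(502.6629/313.7684) + (0.0403 + 0.5·0.2939²)·8.0216] / (0.2939·√8.0216)
   = [0.471265 + 0.669712] / 0.832396 = 1.370714
d₂ = d₁ − σ√T = 1.370714 − 0.832396 = 0.538317
N(d₁) = 0.914768,  N(d₂) = 0.704821,  e^(−rT) = 0.723778
E₀ = V₀·N(d₁) − D·e^(−rT)·N(d₂)
   = 502.6629·0.914768 − 313.7684·0.723778·0.704821 = 299.755943
B₀ = V₀ − E₀ = 502.6629 − 299.755943 = 202.906957
e^(−λT) = (B₀·e^(rT)/D − 0)/(1 − 0) = (202.9070·1.381639/313.7684 − 0)/1 = 0.89347501
λ = −ln(0.89347501)/8.0216 = 0.014042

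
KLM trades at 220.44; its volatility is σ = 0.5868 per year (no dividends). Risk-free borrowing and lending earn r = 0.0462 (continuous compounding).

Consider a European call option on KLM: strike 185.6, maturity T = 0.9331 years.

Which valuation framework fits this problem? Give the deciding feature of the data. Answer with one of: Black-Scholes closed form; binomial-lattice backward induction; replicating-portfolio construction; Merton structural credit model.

framework: Black-Scholes closed form

Key observation: a European-exercise option on KLM struck at 185.6 — a GBM underlying with constant parameters — admits an analytic price: the data contain no early exercise, no discrete tree, no debt structure.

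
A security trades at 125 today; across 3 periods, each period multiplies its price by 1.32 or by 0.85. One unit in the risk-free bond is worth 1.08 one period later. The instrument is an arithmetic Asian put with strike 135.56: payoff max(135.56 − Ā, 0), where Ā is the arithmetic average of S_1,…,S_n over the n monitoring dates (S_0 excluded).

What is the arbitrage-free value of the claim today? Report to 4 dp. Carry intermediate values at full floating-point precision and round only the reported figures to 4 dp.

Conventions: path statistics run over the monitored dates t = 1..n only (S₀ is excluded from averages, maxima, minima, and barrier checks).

price = 9.1510

With p* = (R−d)/(u−d) = 0.4894, sum probability × payoff across the paths and divide by R^3.
Enumerate all 2^3 = 8 price paths (U = up ×1.32, D = down ×0.85); each path with k up-moves has probability p*^k·(1−p*)^(3−k).
DDD: Ā=91.1094, payoff=44.4506, prob=0.133150
UDD: Ā=141.4875, payoff=0.0000, prob=0.127602
DUD: Ā=121.9042, payoff=13.6558, prob=0.127602
UUD: Ā=189.3100, payoff=0.0000, prob=0.122285
DDU: Ā=105.2583, payoff=30.3017, prob=0.127602
UDU: Ā=163.4600, payoff=0.0000, prob=0.122285
DUU: Ā=143.8767, payoff=0.0000, prob=0.122285
UUU: Ā=223.4320, payoff=0.0000, prob=0.117190
Price = Σ prob·payoff / R^3 = 11.527642 / 1.259712 = 9.1510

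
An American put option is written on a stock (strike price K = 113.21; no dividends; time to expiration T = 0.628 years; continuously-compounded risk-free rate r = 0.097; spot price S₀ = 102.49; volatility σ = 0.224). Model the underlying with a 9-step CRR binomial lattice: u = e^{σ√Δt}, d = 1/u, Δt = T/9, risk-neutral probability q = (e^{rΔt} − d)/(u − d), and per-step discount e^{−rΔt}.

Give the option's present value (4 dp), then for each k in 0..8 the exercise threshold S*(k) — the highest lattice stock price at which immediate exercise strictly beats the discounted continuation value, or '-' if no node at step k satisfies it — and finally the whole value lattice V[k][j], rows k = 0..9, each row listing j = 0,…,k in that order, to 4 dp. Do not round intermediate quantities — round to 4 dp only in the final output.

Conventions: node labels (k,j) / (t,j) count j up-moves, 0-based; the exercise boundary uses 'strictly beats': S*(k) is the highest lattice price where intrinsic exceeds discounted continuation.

Δt=0.06978  u=1.06096  d=0.94255  q=0.54257  discount=0.99325
step 9 (expiry): payoffs max(K−S,0) = 53.0367 45.4772 36.9681 27.3899 16.6085 4.4726 0.0000 0.0000 0.0000 0.0000
step 8: (k=8,j=0): S=63.8413, K−S=49.3687, hold=48.6051 ⇒ V=49.3687 exercise | (k=8,j=1): S=71.8615, K−S=41.3485, hold=40.5848 ⇒ V=41.3485 exercise | (k=8,j=2): S=80.8894, K−S=32.3206, hold=31.5570 ⇒ V=32.3206 exercise | (k=8,j=3): S=91.0514, K−S=22.1586, hold=21.3950 ⇒ V=22.1586 exercise | (k=8,j=4): S=102.4900, K−S=10.7200, hold=9.9563 ⇒ V=10.7200 exercise | (k=8,j=5): S=115.3656, K−S=0.0000, hold=2.0321 ⇒ V=2.0321 continue | (k=8,j=6): S=129.8588, K−S=0.0000, hold=0.0000 ⇒ V=0.0000 continue | (k=8,j=7): S=146.1728, K−S=0.0000, hold=0.0000 ⇒ V=0.0000 continue | (k=8,j=8): S=164.5362, K−S=0.0000, hold=0.0000 ⇒ V=0.0000 continue  boundary S*=102.4900
step 7: (k=7,j=0): S=67.7328, K−S=45.4772, hold=44.7135 ⇒ V=45.4772 exercise | (k=7,j=1): S=76.2419, K−S=36.9681, hold=36.2044 ⇒ V=36.9681 exercise | (k=7,j=2): S=85.8201, K−S=27.3899, hold=26.6262 ⇒ V=27.3899 exercise | (k=7,j=3): S=96.6015, K−S=16.6085, hold=15.8448 ⇒ V=16.6085 exercise | (k=7,j=4): S=108.7374, K−S=4.4726, hold=5.9657 ⇒ V=5.9657 continue | (k=7,j=5): S=122.3979, K−S=0.0000, hold=0.9233 ⇒ V=0.9233 continue | (k=7,j=6): S=137.7745, K−S=0.0000, hold=0.0000 ⇒ V=0.0000 continue | (k=7,j=7): S=155.0829, K−S=0.0000, hold=0.0000 ⇒ V=0.0000 continue  boundary S*=96.6015
step 6: (k=6,j=0): S=71.8615, K−S=41.3485, hold=40.5848 ⇒ V=41.3485 exercise | (k=6,j=1): S=80.8894, K−S=32.3206, hold=31.5570 ⇒ V=32.3206 exercise | (k=6,j=2): S=91.0514, K−S=22.1586, hold=21.3950 ⇒ V=22.1586 exercise | (k=6,j=3): S=102.4900, K−S=10.7200, hold=10.7610 ⇒ V=10.7610 continue | (k=6,j=4): S=115.3656, K−S=0.0000, hold=3.2081 ⇒ V=3.2081 continue | (k=6,j=5): S=129.8588, K−S=0.0000, hold=0.4195 ⇒ V=0.4195 continue | (k=6,j=6): S=146.1728, K−S=0.0000, hold=0.0000 ⇒ V=0.0000 continue  boundary S*=91.0514
step 5: (k=5,j=0): S=76.2419, K−S=36.9681, hold=36.2044 ⇒ V=36.9681 exercise | (k=5,j=1): S=85.8201, K−S=27.3899, hold=26.6262 ⇒ V=27.3899 exercise | (k=5,j=2): S=96.6015, K−S=16.6085, hold=15.8669 ⇒ V=16.6085 exercise | (k=5,j=3): S=108.7374, K−S=4.4726, hold=6.6181 ⇒ V=6.6181 continue | (k=5,j=4): S=122.3979, K−S=0.0000, hold=1.6837 ⇒ V=1.6837 continue | (k=5,j=5): S=137.7745, K−S=0.0000, hold=0.1906 ⇒ V=0.1906 continue  boundary S*=96.6015
step 4: (k=4,j=0): S=80.8894, K−S=32.3206, hold=31.5570 ⇒ V=32.3206 exercise | (k=4,j=1): S=91.0514, K−S=22.1586, hold=21.3950 ⇒ V=22.1586 exercise | (k=4,j=2): S=102.4900, K−S=10.7200, hold=11.1126 ⇒ V=11.1126 continue | (k=4,j=3): S=115.3656, K−S=0.0000, hold=3.9142 ⇒ V=3.9142 continue | (k=4,j=4): S=129.8588, K−S=0.0000, hold=0.8677 ⇒ V=0.8677 continue  boundary S*=91.0514
step 3: (k=3,j=0): S=85.8201, K−S=27.3899, hold=26.6262 ⇒ V=27.3899 exercise | (k=3,j=1): S=96.6015, K−S=16.6085, hold=16.0564 ⇒ V=16.6085 exercise | (k=3,j=2): S=108.7374, K−S=4.4726, hold=7.1584 ⇒ V=7.1584 continue | (k=3,j=3): S=122.3979, K−S=0.0000, hold=2.2460 ⇒ V=2.2460 continue  boundary S*=96.6015
step 2: (k=2,j=0): S=91.0514, K−S=22.1586, hold=21.3950 ⇒ V=22.1586 exercise | (k=2,j=1): S=102.4900, K−S=10.7200, hold=11.4037 ⇒ V=11.4037 continue | (k=2,j=2): S=115.3656, K−S=0.0000, hold=4.4628 ⇒ V=4.4628 continue  boundary S*=91.0514
step 1: (k=1,j=0): S=96.6015, K−S=16.6085, hold=16.2133 ⇒ V=16.6085 exercise | (k=1,j=1): S=108.7374, K−S=4.4726, hold=7.5863 ⇒ V=7.5863 continue  boundary S*=96.6015
step 0: (k=0,j=0): S=102.4900, K−S=10.7200, hold=11.6343 ⇒ V=11.6343 continue  boundary S*=-

price = 11.6343
boundary = - 96.6015 91.0514 96.6015 91.0514 96.6015 91.0514 96.6015 102.4900
tree:
11.6343
16.6085 7.5863
22.1586 11.4037 4.4628
27.3899 16.6085 7.1584 2.2460
32.3206 22.1586 11.1126 3.9142 0.8677
36.9681 27.3899 16.6085 6.6181 1.6837 0.1906
41.3485 32.3206 22.1586 10.7610 3.2081 0.4195 0.0000
45.4772 36.9681 27.3899 16.6085 5.9657 0.9233 0.0000 0.0000
49.3687 41.3485 32.3206 22.1586 10.7200 2.0321 0.0000 0.0000 0.0000
53.0367 45.4772 36.9681 27.3899 16.6085 4.4726 0.0000 0.0000 0.0000 0.0000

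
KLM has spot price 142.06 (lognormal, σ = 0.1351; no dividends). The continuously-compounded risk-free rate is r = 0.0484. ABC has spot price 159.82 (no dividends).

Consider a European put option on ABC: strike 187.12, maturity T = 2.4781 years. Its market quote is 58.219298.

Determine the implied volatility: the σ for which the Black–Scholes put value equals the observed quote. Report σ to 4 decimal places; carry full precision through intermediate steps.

sigma = 0.5558

At σ = 0.5558 the Black–Scholes value reproduces the quote:
σ√T = 0.5558·√2.4781 = 0.874939
d₁ = (ln(S/K) + (r+σ²/2)T) / (σ√T) = (ln(159.82/187.12) + (0.0484+0.5558²/2)·2.4781) / 0.874939 = (-0.157702 + 0.502699) / 0.874939 = 0.394310
d₂ = d₁ − σ√T = 0.394310 − 0.874939 = -0.480629
e^{−rT} = 0.886974
N(−d₁) = 0.346676,  N(−d₂) = 0.684610
V = K·e^{−rT}·N(−d₂) − S·N(−d₁) = 113.625057 − 55.405759 = 58.219298 (equal to the quote); since ∂V/∂σ > 0 for all σ, the implied volatility is unique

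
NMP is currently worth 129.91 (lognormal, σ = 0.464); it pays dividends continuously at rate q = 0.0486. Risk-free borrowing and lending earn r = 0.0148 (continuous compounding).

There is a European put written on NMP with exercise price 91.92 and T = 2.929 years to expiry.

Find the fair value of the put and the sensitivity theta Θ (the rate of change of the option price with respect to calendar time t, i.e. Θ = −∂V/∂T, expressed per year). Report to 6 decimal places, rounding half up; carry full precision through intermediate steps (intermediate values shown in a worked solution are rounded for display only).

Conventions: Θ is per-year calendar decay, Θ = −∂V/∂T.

price = 20.047900
Θ = -5.357843

σ√T = 0.464·√2.929 = 0.794105
d₁ = (ln(S/K) + (r−q+σ²/2)T) / (σ√T) = (ln(129.91/91.92) + (0.0148−0.0486+0.464²/2)·2.929) / 0.794105 = (0.345923 + 0.216301) / 0.794105 = 0.707998
d₂ = d₁ − σ√T = 0.707998 − 0.794105 = -0.086107
e^{−rT} = 0.957577
e^{−qT} = 0.867318
N(−d₁) = 0.239473,  N(−d₂) = 0.534309
Put price V = K·e^{−rT}·N(−d₂) − S·e^{−qT}·N(−d₁) = 47.030157 − 26.982257 = 20.047900
φ(d₁) = (1/√(2π))·e^{−d₁²/2} = 0.310501
Θ = −S·e^{−qT}·φ(d₁)·σ/(2√T) − q·S·e^{−qT}·N(−d₁) + r·K·e^{−rT}·N(−d₂) = −4.742551 − 1.311338 + 0.696046 = -5.357843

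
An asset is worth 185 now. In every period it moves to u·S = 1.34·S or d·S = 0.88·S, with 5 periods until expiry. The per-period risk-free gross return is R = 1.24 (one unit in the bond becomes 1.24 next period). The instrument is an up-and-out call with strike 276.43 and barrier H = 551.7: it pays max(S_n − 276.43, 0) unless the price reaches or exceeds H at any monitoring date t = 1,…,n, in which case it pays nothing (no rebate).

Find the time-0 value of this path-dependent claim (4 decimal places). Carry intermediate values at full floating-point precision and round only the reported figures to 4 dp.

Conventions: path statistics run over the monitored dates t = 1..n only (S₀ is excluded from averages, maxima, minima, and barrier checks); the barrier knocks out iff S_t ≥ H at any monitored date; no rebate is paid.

price = 32.9223

Risk-neutral up-probability p* = (R−d)/(u−d) = (1.24−0.88)/(1.34−0.88) = 0.7826; the claim prices as the p*-weighted sum of path payoffs discounted by R^5.
Enumerate all 2^5 = 32 price paths (U = up ×1.34, D = down ×0.88); each path with k up-moves has probability p*^k·(1−p*)^(5−k).
DDDDD: M=162.8000, payoff=0.0000, prob=0.000486
UDDDD: M=247.9000, payoff=0.0000, prob=0.001748
DUDDD: M=218.1520, payoff=0.0000, prob=0.001748
UUDDD: M=332.1860, payoff=0.0000, prob=0.006292
DDUDD: M=191.9738, payoff=0.0000, prob=0.001748
UDUDD: M=292.3237, payoff=0.0000, prob=0.006292
DUUDD: M=292.3237, payoff=0.0000, prob=0.006292
UUUDD: M=445.1292, payoff=68.2781, prob=0.022653
DDDUD: M=168.9369, payoff=0.0000, prob=0.001748
UDDUD: M=257.2448, payoff=0.0000, prob=0.006292
DUDUD: M=257.2448, payoff=0.0000, prob=0.006292
UUDUD: M=391.7137, payoff=68.2781, prob=0.022653
DDUUD: M=257.2448, payoff=0.0000, prob=0.006292
UDUUD: M=391.7137, payoff=68.2781, prob=0.022653
DUUUD: M=391.7137, payoff=68.2781, prob=0.022653
UUUUD: M=596.4732, payoff=0.0000, prob=0.081549
DDDDU: M=162.8000, payoff=0.0000, prob=0.001748
UDDDU: M=247.9000, payoff=0.0000, prob=0.006292
DUDDU: M=226.3755, payoff=0.0000, prob=0.006292
UUDDU: M=344.7081, payoff=68.2781, prob=0.022653
DDUDU: M=226.3755, payoff=0.0000, prob=0.006292
UDUDU: M=344.7081, payoff=68.2781, prob=0.022653
DUUDU: M=344.7081, payoff=68.2781, prob=0.022653
UUUDU: M=524.8964, payoff=248.4664, prob=0.081549
DDDUU: M=226.3755, payoff=0.0000, prob=0.006292
UDDUU: M=344.7081, payoff=68.2781, prob=0.022653
DUDUU: M=344.7081, payoff=68.2781, prob=0.022653
UUDUU: M=524.8964, payoff=248.4664, prob=0.081549
DDUUU: M=344.7081, payoff=68.2781, prob=0.022653
UDUUU: M=524.8964, payoff=248.4664, prob=0.081549
DUUUU: M=524.8964, payoff=248.4664, prob=0.081549
UUUUU: M=799.2741, payoff=0.0000, prob=0.293578
Price = Σ prob·payoff / R^5 = 96.515929 / 2.931625 = 32.9223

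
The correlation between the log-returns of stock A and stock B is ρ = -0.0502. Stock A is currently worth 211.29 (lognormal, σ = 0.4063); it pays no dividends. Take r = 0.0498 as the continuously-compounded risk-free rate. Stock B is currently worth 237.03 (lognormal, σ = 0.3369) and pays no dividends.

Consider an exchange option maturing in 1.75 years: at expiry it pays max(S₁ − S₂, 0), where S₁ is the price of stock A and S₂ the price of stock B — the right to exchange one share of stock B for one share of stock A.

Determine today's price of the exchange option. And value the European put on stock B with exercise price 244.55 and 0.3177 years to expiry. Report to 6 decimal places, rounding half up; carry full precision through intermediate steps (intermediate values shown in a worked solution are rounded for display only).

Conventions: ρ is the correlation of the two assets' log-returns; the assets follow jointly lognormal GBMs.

exchange price = 50.526270
price(stock B put K=244.55) = 19.968794

σ_eff = √(σ₁² + σ₂² − 2ρσ₁σ₂) = √(0.4063² + 0.3369² − 2·-0.0502·0.4063·0.3369) = 0.540670
d₁ = (ln(S₁/S₂) + (q₂ − q₁ + σ_eff²/2)T) / (σ_eff√T) = (ln(211.29/237.03) + (0.0 − 0.0 + 0.146162)·1.75) / 0.715239 = 0.196897
d₂ = d₁ − σ_eff√T = 0.196897 − 0.715239 = -0.518342
N(d₁) = 0.578046,  N(d₂) = 0.302110
V = S₁·e^{−q₁T}·N(d₁) − S₂·e^{−q₂T}·N(d₂) = 122.135340 − 71.609070 = 50.526270
[vanilla: stock B put K=244.55]
σ√T = 0.3369·√0.3177 = 0.189893
d₁ = (ln(S/K) + (r+σ²/2)T) / (σ√T) = (ln(237.03/244.55) + (0.0498+0.3369²/2)·0.3177) / 0.189893 = (-0.031233 + 0.033851) / 0.189893 = 0.013787
d₂ = d₁ − σ√T = 0.013787 − 0.189893 = -0.176106
e^{−rT} = 0.984303
N(−d₁) = 0.494500,  N(−d₂) = 0.569895
price = K·e^{−rT}·N(−d₂) − S·N(−d₁) = 137.180088 − 117.211295 = 19.968794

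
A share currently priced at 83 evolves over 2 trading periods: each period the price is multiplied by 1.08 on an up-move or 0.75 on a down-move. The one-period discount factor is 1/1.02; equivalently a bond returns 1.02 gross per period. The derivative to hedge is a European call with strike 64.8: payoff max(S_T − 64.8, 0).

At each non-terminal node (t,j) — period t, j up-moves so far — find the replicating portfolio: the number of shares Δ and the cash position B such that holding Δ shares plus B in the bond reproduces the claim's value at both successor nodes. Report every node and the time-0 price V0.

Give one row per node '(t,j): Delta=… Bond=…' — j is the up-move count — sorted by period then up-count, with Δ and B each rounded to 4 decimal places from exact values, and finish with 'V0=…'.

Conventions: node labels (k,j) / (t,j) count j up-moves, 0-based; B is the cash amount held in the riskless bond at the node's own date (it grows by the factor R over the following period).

(0,0): Delta=0.8821 Bond=-51.9246
(1,0): Delta=0.1183 Bond=-5.4144
(1,1): Delta=1.0000 Bond=-63.5294
V0=21.2918

No-arbitrage ⇒ martingale measure with p* = (R−d)/(u−d) = 0.8182.
At maturity the claim pays: V(2,0)=0.0000, V(2,1)=2.4300, V(2,2)=32.0112
Node (1,0) S=62.2500: V=(p*·2.4300+(1−p*)·0.0000)/1.02=1.9492; Δ=(2.4300−0.0000)/(67.2300−46.6875)=0.1183; B=V−Δ·S=-5.4144
Node (1,1) S=89.6400: V=(p*·32.0112+(1−p*)·2.4300)/1.02=26.1106; Δ=(32.0112−2.4300)/(96.8112−67.2300)=1.0000; B=V−Δ·S=-63.5294
Node (0,0) S=83.0000: V=(p*·26.1106+(1−p*)·1.9492)/1.02=21.2918; Δ=(26.1106−1.9492)/(89.6400−62.2500)=0.8821; B=V−Δ·S=-51.9246
Verification: the root portfolio costs Δ(0,0)·S0 + B(0,0) = 21.2918, matching V0.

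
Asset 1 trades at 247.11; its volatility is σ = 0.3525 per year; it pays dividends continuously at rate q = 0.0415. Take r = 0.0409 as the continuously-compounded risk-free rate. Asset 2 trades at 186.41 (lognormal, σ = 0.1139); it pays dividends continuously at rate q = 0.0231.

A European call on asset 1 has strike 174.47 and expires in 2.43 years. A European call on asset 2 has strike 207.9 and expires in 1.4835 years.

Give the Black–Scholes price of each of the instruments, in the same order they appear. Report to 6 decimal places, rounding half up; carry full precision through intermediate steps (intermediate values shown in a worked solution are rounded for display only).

price(asset 1 call K=174.47) = 81.659748
price(asset 2 call K=207.9) = 4.414866

[asset 1 call K=174.47]
σ√T = 0.3525·√2.43 = 0.549493
d₁ = (ln(S/K) + (r−q+σ²/2)T) / (σ√T) = (ln(247.11/174.47) + (0.0409−0.0415+0.3525²/2)·2.43) / 0.549493 = (0.348081 + 0.149513) / 0.549493 = 0.905551
d₂ = d₁ − σ√T = 0.905551 − 0.549493 = 0.356058
e^{−rT} = 0.905392
e^{−qT} = 0.904073
N(d₁) = 0.817413,  N(d₂) = 0.639101
price = S·e^{−qT}·N(d₁) − K·e^{−rT}·N(d₂) = 182.614632 − 100.954884 = 81.659748
[asset 2 call K=207.9]
σ√T = 0.1139·√1.4835 = 0.138729
d₁ = (ln(S/K) + (r−q+σ²/2)T) / (σ√T) = (ln(186.41/207.9) + (0.0409−0.0231+0.1139²/2)·1.4835) / 0.138729 = (-0.109109 + 0.036029) / 0.138729 = -0.526778
d₂ = d₁ − σ√T = -0.526778 − 0.138729 = -0.665507
e^{−rT} = 0.941129
e^{−qT} = 0.966312
N(d₁) = 0.299174,  N(d₂) = 0.252863
price = S·e^{−qT}·N(d₁) − K·e^{−rT}·N(d₂) = 53.890220 − 49.475355 = 4.414866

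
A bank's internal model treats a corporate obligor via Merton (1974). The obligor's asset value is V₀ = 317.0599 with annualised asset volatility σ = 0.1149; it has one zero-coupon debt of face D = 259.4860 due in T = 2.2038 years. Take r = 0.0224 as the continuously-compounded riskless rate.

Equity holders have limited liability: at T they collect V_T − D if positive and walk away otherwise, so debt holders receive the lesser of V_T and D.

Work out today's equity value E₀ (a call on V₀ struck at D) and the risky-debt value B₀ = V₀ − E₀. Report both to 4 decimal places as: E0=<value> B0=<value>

E0=71.5855 B0=245.4744

With assets at 317.0599 and a single debt payment of 259.4860 at 2.2038 years:
d₁ = [ln(V₀/D) + (r + σ²/2)T] / (σ√T)
   = [ln(317.0599/259.4860) + (0.0224 + 0.5·0.1149²)·2.2038] / (0.1149·√2.2038)
   = [0.200388 + 0.063912] / 0.170571 = 1.549500
d₂ = d₁ − σ√T = 1.549500 − 0.170571 = 1.378929
N(d₁) = 0.939369,  N(d₂) = 0.916042,  e^(−rT) = 0.951834
E₀ = V₀·N(d₁) − D·e^(−rT)·N(d₂)
   = 317.0599·0.939369 − 259.4860·0.951834·0.916042 = 71.585501
B₀ = V₀ − E₀ = 317.0599 − 71.585501 = 245.474399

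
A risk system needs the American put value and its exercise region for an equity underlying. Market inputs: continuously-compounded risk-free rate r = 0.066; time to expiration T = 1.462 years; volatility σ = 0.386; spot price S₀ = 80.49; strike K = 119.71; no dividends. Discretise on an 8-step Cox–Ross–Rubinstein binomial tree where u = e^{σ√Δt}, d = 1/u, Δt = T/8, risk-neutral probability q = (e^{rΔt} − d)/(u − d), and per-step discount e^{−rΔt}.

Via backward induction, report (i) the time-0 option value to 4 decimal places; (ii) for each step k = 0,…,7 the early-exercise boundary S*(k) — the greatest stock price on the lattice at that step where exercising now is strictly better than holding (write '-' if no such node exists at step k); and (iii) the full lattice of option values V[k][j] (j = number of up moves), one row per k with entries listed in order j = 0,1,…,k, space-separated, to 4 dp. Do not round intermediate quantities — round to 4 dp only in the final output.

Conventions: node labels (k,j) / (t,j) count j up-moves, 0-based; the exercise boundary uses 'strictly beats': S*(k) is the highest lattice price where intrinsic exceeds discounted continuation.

params: Δt=0.18275 u=1.17941 d=0.84788 q=0.49544 e^(-rΔt)=0.98801
t_8 payoffs: 98.2104 89.8040 78.1107 61.8452 39.2200 7.7482 0.0000 0.0000 0.0000
t_7: node(7,0) S=25.3568 payoff=94.3532 vs cont=92.9180 → 94.3532 [stop]  node(7,1) S=35.2714 payoff=84.4386 vs cont=83.0034 → 84.4386 [stop]  node(7,2) S=49.0626 payoff=70.6474 vs cont=69.2122 → 70.6474 [stop]  node(7,3) S=68.2461 payoff=51.4639 vs cont=50.0287 → 51.4639 [stop]  node(7,4) S=94.9305 payoff=24.7795 vs cont=23.3443 → 24.7795 [stop]  node(7,5) S=132.0485 payoff=0.0000 vs cont=3.8626 → 3.8626 [wait]  node(7,6) S=183.6798 payoff=0.0000 vs cont=0.0000 → 0.0000 [wait]  node(7,7) S=255.4989 payoff=0.0000 vs cont=0.0000 → 0.0000 [wait]  ⇒ S*(7)=94.9305
t_6: node(6,0) S=29.9060 payoff=89.8040 vs cont=88.3688 → 89.8040 [stop]  node(6,1) S=41.5993 payoff=78.1107 vs cont=76.6755 → 78.1107 [stop]  node(6,2) S=57.8648 payoff=61.8452 vs cont=60.4100 → 61.8452 [stop]  node(6,3) S=80.4900 payoff=39.2200 vs cont=37.7848 → 39.2200 [stop]  node(6,4) S=111.9618 payoff=7.7482 vs cont=14.2435 → 14.2435 [wait]  node(6,5) S=155.7390 payoff=0.0000 vs cont=1.9255 → 1.9255 [wait]  node(6,6) S=216.6333 payoff=0.0000 vs cont=0.0000 → 0.0000 [wait]  ⇒ S*(6)=80.4900
t_5: node(5,0) S=35.2714 payoff=84.4386 vs cont=83.0034 → 84.4386 [stop]  node(5,1) S=49.0626 payoff=70.6474 vs cont=69.2122 → 70.6474 [stop]  node(5,2) S=68.2461 payoff=51.4639 vs cont=50.0287 → 51.4639 [stop]  node(5,3) S=94.9305 payoff=24.7795 vs cont=26.5237 → 26.5237 [wait]  node(5,4) S=132.0485 payoff=0.0000 vs cont=8.0431 → 8.0431 [wait]  node(5,5) S=183.6798 payoff=0.0000 vs cont=0.9599 → 0.9599 [wait]  ⇒ S*(5)=68.2461
t_4: node(4,0) S=41.5993 payoff=78.1107 vs cont=76.6755 → 78.1107 [stop]  node(4,1) S=57.8648 payoff=61.8452 vs cont=60.4100 → 61.8452 [stop]  node(4,2) S=80.4900 payoff=39.2200 vs cont=38.6386 → 39.2200 [stop]  node(4,3) S=111.9618 payoff=7.7482 vs cont=17.1594 → 17.1594 [wait]  node(4,4) S=155.7390 payoff=0.0000 vs cont=4.4794 → 4.4794 [wait]  ⇒ S*(4)=80.4900
t_3: node(3,0) S=49.0626 payoff=70.6474 vs cont=69.2122 → 70.6474 [stop]  node(3,1) S=68.2461 payoff=51.4639 vs cont=50.0287 → 51.4639 [stop]  node(3,2) S=94.9305 payoff=24.7795 vs cont=27.9511 → 27.9511 [wait]  node(3,3) S=132.0485 payoff=0.0000 vs cont=10.7468 → 10.7468 [wait]  ⇒ S*(3)=68.2461
t_2: node(2,0) S=57.8648 payoff=61.8452 vs cont=60.4100 → 61.8452 [stop]  node(2,1) S=80.4900 payoff=39.2200 vs cont=39.3373 → 39.3373 [wait]  node(2,2) S=111.9618 payoff=7.7482 vs cont=19.1944 → 19.1944 [wait]  ⇒ S*(2)=57.8648
t_1: node(1,0) S=68.2461 payoff=51.4639 vs cont=50.0861 → 51.4639 [stop]  node(1,1) S=94.9305 payoff=24.7795 vs cont=29.0057 → 29.0057 [wait]  ⇒ S*(1)=68.2461
t_0: node(0,0) S=80.4900 payoff=39.2200 vs cont=39.8535 → 39.8535 [wait]  ⇒ S*(0)=-

price = 39.8535
boundary = - 68.2461 57.8648 68.2461 80.4900 68.2461 80.4900 94.9305
tree:
39.8535
51.4639 29.0057
61.8452 39.3373 19.1944
70.6474 51.4639 27.9511 10.7468
78.1107 61.8452 39.2200 17.1594 4.4794
84.4386 70.6474 51.4639 26.5237 8.0431 0.9599
89.8040 78.1107 61.8452 39.2200 14.2435 1.9255 0.0000
94.3532 84.4386 70.6474 51.4639 24.7795 3.8626 0.0000 0.0000
98.2104 89.8040 78.1107 61.8452 39.2200 7.7482 0.0000 0.0000 0.0000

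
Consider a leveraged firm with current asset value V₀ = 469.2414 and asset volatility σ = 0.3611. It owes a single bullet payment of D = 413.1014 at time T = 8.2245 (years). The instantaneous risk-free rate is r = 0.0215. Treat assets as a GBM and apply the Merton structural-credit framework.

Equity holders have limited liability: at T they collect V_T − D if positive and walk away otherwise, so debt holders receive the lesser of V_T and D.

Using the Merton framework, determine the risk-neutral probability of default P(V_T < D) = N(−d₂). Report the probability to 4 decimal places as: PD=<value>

PD=0.5886

With assets at 469.2414 and a single debt payment of 413.1014 at 8.2245 years:
d₁ = [ln(V₀/D) + (r + σ²/2)T] / (σ√T)
   = [ln(469.2414/413.1014) + (0.0215 + 0.5·0.3611²)·8.2245] / (0.3611·√8.2245)
   = [0.127424 + 0.713036] / 1.035577 = 0.811587
d₂ = d₁ − σ√T = 0.811587 − 1.035577 = -0.223990
risk-neutral PD = N(−d₂) = N(0.223990) = 0.588617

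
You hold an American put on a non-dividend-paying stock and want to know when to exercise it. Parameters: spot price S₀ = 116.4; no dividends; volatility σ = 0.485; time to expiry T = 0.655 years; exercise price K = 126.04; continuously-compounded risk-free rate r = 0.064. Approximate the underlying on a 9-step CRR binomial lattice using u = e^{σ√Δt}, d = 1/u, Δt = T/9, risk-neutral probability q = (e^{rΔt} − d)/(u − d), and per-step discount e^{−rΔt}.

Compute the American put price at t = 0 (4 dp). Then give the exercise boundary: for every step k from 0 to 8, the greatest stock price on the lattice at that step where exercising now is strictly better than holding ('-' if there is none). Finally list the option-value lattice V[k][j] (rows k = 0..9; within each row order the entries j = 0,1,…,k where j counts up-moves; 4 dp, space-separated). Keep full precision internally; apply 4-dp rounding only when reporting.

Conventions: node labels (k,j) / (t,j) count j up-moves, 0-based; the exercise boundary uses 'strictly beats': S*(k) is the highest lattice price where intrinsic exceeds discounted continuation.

Δt=0.07278, u=1.13979, d=0.87736, q=0.48513, disc=e^(-rΔt)=0.99535
k=9 terminal: V=max(K-S,0) → 90.1854 79.4609 65.5286 47.4290 23.9155 0.0000 0.0000 0.0000 0.0000 0.0000
k=8: j=0 S=40.8665 intr=85.1735 cont=84.5878 V=85.1735[EX]; j=1 S=53.0902 intr=72.9498 cont=72.3641 V=72.9498[EX]; j=2 S=68.9700 intr=57.0700 cont=56.4843 V=57.0700[EX]; j=3 S=89.5997 intr=36.4403 cont=35.8546 V=36.4403[EX]; j=4 S=116.4000 intr=9.6400 cont=12.2562 V=12.2562[hold]; j=5 S=151.2165 intr=0.0000 cont=0.0000 V=0.0000[hold]; j=6 S=196.4471 intr=0.0000 cont=0.0000 V=0.0000[hold]; j=7 S=255.2067 intr=0.0000 cont=0.0000 V=0.0000[hold]; j=8 S=331.5418 intr=0.0000 cont=0.0000 V=0.0000[hold]  S*(8)=89.5997
k=7: j=0 S=46.5791 intr=79.4609 cont=78.8752 V=79.4609[EX]; j=1 S=60.5114 intr=65.5286 cont=64.9429 V=65.5286[EX]; j=2 S=78.6110 intr=47.4290 cont=46.8433 V=47.4290[EX]; j=3 S=102.1245 intr=23.9155 cont=24.5931 V=24.5931[hold]; j=4 S=132.6710 intr=0.0000 cont=6.2811 V=6.2811[hold]; j=5 S=172.3544 intr=0.0000 cont=0.0000 V=0.0000[hold]; j=6 S=223.9076 intr=0.0000 cont=0.0000 V=0.0000[hold]; j=7 S=290.8809 intr=0.0000 cont=0.0000 V=0.0000[hold]  S*(7)=78.6110
k=6: j=0 S=53.0902 intr=72.9498 cont=72.3641 V=72.9498[EX]; j=1 S=68.9700 intr=57.0700 cont=56.4843 V=57.0700[EX]; j=2 S=89.5997 intr=36.4403 cont=36.1818 V=36.4403[EX]; j=3 S=116.4000 intr=9.6400 cont=15.6365 V=15.6365[hold]; j=4 S=151.2165 intr=0.0000 cont=3.2189 V=3.2189[hold]; j=5 S=196.4471 intr=0.0000 cont=0.0000 V=0.0000[hold]; j=6 S=255.2067 intr=0.0000 cont=0.0000 V=0.0000[hold]  S*(6)=89.5997
k=5: j=0 S=60.5114 intr=65.5286 cont=64.9429 V=65.5286[EX]; j=1 S=78.6110 intr=47.4290 cont=46.8433 V=47.4290[EX]; j=2 S=102.1245 intr=23.9155 cont=26.2254 V=26.2254[hold]; j=3 S=132.6710 intr=0.0000 cont=9.5677 V=9.5677[hold]; j=4 S=172.3544 intr=0.0000 cont=1.6496 V=1.6496[hold]; j=5 S=223.9076 intr=0.0000 cont=0.0000 V=0.0000[hold]  S*(5)=78.6110
k=4: j=0 S=68.9700 intr=57.0700 cont=56.4843 V=57.0700[EX]; j=1 S=89.5997 intr=36.4403 cont=36.9699 V=36.9699[hold]; j=2 S=116.4000 intr=9.6400 cont=18.0600 V=18.0600[hold]; j=3 S=151.2165 intr=0.0000 cont=5.6998 V=5.6998[hold]; j=4 S=196.4471 intr=0.0000 cont=0.8454 V=0.8454[hold]  S*(4)=68.9700
k=3: j=0 S=78.6110 intr=47.4290 cont=47.0990 V=47.4290[EX]; j=1 S=102.1245 intr=23.9155 cont=27.6670 V=27.6670[hold]; j=2 S=132.6710 intr=0.0000 cont=12.0077 V=12.0077[hold]; j=3 S=172.3544 intr=0.0000 cont=3.3293 V=3.3293[hold]  S*(3)=78.6110
k=2: j=0 S=89.5997 intr=36.4403 cont=37.6661 V=37.6661[hold]; j=1 S=116.4000 intr=9.6400 cont=19.9770 V=19.9770[hold]; j=2 S=151.2165 intr=0.0000 cont=7.7613 V=7.7613[hold]  S*(2)=-
k=1: j=0 S=102.1245 intr=23.9155 cont=28.9495 V=28.9495[hold]; j=1 S=132.6710 intr=0.0000 cont=13.9856 V=13.9856[hold]  S*(1)=-
k=0: j=0 S=116.4000 intr=9.6400 cont=21.5893 V=21.5893[hold]  S*(0)=-

price = 21.5893
boundary = - - - 78.6110 68.9700 78.6110 89.5997 78.6110 89.5997
tree:
21.5893
28.9495 13.9856
37.6661 19.9770 7.7613
47.4290 27.6670 12.0077 3.3293
57.0700 36.9699 18.0600 5.6998 0.8454
65.5286 47.4290 26.2254 9.5677 1.6496 0.0000
72.9498 57.0700 36.4403 15.6365 3.2189 0.0000 0.0000
79.4609 65.5286 47.4290 24.5931 6.2811 0.0000 0.0000 0.0000
85.1735 72.9498 57.0700 36.4403 12.2562 0.0000 0.0000 0.0000 0.0000
90.1854 79.4609 65.5286 47.4290 23.9155 0.0000 0.0000 0.0000 0.0000 0.0000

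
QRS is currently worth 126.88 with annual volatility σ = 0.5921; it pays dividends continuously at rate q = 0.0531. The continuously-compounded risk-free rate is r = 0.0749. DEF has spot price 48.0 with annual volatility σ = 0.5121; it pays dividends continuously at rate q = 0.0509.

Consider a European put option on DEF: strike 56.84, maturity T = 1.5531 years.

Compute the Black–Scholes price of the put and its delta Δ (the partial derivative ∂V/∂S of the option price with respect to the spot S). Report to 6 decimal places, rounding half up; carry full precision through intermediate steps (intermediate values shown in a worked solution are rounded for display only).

price = 15.251996
Δ = -0.420564

σ√T = 0.5121·√1.5531 = 0.638197
d₁ = (ln(S/K) + (r−q+σ²/2)T) / (σ√T) = (ln(48.0/56.84) + (0.0749−0.0509+0.5121²/2)·1.5531) / 0.638197 = (-0.169039 + 0.240922) / 0.638197 = 0.112634
d₂ = d₁ − σ√T = 0.112634 − 0.638197 = -0.525563
e^{−rT} = 0.890184
e^{−qT} = 0.923991
N(−d₁) = 0.455160,  N(−d₂) = 0.700404
Put price V = K·e^{−rT}·N(−d₂) − S·e^{−qT}·N(−d₁) = 35.439078 − 20.187081 = 15.251996
Δ = −e^{−qT}·N(−d₁) = -0.420564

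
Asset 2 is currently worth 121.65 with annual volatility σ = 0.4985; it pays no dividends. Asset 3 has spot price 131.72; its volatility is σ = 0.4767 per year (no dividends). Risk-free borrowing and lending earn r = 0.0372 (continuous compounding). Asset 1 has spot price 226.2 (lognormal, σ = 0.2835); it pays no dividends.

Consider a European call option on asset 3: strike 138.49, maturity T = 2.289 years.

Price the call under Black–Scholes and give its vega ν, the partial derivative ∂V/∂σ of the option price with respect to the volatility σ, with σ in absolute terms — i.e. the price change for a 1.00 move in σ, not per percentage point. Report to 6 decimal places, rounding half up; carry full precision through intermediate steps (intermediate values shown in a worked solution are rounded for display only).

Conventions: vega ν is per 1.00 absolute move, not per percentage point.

σ√T = 0.4767·√2.289 = 0.721220
d₁ = (ln(S/K) + (r+σ²/2)T) / (σ√T) = (ln(131.72/138.49) + (0.0372+0.4767²/2)·2.289) / 0.721220 = (-0.050120 + 0.345230) / 0.721220 = 0.409182
d₂ = d₁ − σ√T = 0.409182 − 0.721220 = -0.312038
e^{−rT} = 0.918374
N(d₁) = 0.658797,  N(d₂) = 0.377506
Call price V = S·N(d₁) − K·e^{−rT}·N(d₂) = 86.776747 − 48.013288 = 38.763458
φ(d₁) = (1/√(2π))·e^{−d₁²/2} = 0.366905
ν = S·φ(d₁)·√T = 73.118571

price = 38.763458
ν = 73.118571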